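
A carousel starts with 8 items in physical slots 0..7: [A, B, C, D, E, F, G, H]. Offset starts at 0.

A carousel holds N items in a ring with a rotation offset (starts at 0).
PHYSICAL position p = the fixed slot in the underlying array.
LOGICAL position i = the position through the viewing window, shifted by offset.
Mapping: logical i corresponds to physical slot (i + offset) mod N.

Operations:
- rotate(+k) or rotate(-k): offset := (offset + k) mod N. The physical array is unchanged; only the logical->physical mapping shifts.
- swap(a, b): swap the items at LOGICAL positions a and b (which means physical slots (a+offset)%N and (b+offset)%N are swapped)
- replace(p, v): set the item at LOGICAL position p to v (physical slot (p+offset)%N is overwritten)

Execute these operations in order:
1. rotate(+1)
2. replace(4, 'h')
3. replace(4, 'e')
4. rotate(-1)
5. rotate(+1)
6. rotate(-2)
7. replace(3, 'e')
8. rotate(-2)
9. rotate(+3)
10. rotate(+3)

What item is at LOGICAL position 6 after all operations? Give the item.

After op 1 (rotate(+1)): offset=1, physical=[A,B,C,D,E,F,G,H], logical=[B,C,D,E,F,G,H,A]
After op 2 (replace(4, 'h')): offset=1, physical=[A,B,C,D,E,h,G,H], logical=[B,C,D,E,h,G,H,A]
After op 3 (replace(4, 'e')): offset=1, physical=[A,B,C,D,E,e,G,H], logical=[B,C,D,E,e,G,H,A]
After op 4 (rotate(-1)): offset=0, physical=[A,B,C,D,E,e,G,H], logical=[A,B,C,D,E,e,G,H]
After op 5 (rotate(+1)): offset=1, physical=[A,B,C,D,E,e,G,H], logical=[B,C,D,E,e,G,H,A]
After op 6 (rotate(-2)): offset=7, physical=[A,B,C,D,E,e,G,H], logical=[H,A,B,C,D,E,e,G]
After op 7 (replace(3, 'e')): offset=7, physical=[A,B,e,D,E,e,G,H], logical=[H,A,B,e,D,E,e,G]
After op 8 (rotate(-2)): offset=5, physical=[A,B,e,D,E,e,G,H], logical=[e,G,H,A,B,e,D,E]
After op 9 (rotate(+3)): offset=0, physical=[A,B,e,D,E,e,G,H], logical=[A,B,e,D,E,e,G,H]
After op 10 (rotate(+3)): offset=3, physical=[A,B,e,D,E,e,G,H], logical=[D,E,e,G,H,A,B,e]

Answer: B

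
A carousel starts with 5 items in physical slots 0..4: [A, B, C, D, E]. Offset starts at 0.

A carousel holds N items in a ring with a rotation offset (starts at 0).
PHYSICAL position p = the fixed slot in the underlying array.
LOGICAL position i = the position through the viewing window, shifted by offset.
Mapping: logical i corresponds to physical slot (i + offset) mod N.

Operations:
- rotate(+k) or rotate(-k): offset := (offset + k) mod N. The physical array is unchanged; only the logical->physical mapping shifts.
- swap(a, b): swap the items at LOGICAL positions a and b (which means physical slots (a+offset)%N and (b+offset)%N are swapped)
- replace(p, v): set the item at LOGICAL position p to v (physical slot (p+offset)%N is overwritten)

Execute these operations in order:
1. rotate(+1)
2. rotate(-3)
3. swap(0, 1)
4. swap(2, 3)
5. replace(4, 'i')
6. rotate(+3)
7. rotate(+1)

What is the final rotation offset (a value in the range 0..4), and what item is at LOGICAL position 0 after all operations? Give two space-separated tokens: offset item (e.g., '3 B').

Answer: 2 i

Derivation:
After op 1 (rotate(+1)): offset=1, physical=[A,B,C,D,E], logical=[B,C,D,E,A]
After op 2 (rotate(-3)): offset=3, physical=[A,B,C,D,E], logical=[D,E,A,B,C]
After op 3 (swap(0, 1)): offset=3, physical=[A,B,C,E,D], logical=[E,D,A,B,C]
After op 4 (swap(2, 3)): offset=3, physical=[B,A,C,E,D], logical=[E,D,B,A,C]
After op 5 (replace(4, 'i')): offset=3, physical=[B,A,i,E,D], logical=[E,D,B,A,i]
After op 6 (rotate(+3)): offset=1, physical=[B,A,i,E,D], logical=[A,i,E,D,B]
After op 7 (rotate(+1)): offset=2, physical=[B,A,i,E,D], logical=[i,E,D,B,A]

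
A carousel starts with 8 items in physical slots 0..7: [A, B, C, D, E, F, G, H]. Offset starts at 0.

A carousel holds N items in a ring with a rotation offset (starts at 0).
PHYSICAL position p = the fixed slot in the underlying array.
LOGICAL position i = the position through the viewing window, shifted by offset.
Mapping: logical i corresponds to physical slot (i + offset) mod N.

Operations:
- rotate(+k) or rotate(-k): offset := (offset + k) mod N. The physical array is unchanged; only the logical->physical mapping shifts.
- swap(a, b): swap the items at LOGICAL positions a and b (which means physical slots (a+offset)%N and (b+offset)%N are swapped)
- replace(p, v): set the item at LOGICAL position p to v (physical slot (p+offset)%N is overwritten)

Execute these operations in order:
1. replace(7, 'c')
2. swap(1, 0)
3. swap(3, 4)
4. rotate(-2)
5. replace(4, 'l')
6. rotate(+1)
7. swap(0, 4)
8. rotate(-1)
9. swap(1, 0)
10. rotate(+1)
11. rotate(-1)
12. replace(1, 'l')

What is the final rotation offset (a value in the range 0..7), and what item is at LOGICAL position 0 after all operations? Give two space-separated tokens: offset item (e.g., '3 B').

After op 1 (replace(7, 'c')): offset=0, physical=[A,B,C,D,E,F,G,c], logical=[A,B,C,D,E,F,G,c]
After op 2 (swap(1, 0)): offset=0, physical=[B,A,C,D,E,F,G,c], logical=[B,A,C,D,E,F,G,c]
After op 3 (swap(3, 4)): offset=0, physical=[B,A,C,E,D,F,G,c], logical=[B,A,C,E,D,F,G,c]
After op 4 (rotate(-2)): offset=6, physical=[B,A,C,E,D,F,G,c], logical=[G,c,B,A,C,E,D,F]
After op 5 (replace(4, 'l')): offset=6, physical=[B,A,l,E,D,F,G,c], logical=[G,c,B,A,l,E,D,F]
After op 6 (rotate(+1)): offset=7, physical=[B,A,l,E,D,F,G,c], logical=[c,B,A,l,E,D,F,G]
After op 7 (swap(0, 4)): offset=7, physical=[B,A,l,c,D,F,G,E], logical=[E,B,A,l,c,D,F,G]
After op 8 (rotate(-1)): offset=6, physical=[B,A,l,c,D,F,G,E], logical=[G,E,B,A,l,c,D,F]
After op 9 (swap(1, 0)): offset=6, physical=[B,A,l,c,D,F,E,G], logical=[E,G,B,A,l,c,D,F]
After op 10 (rotate(+1)): offset=7, physical=[B,A,l,c,D,F,E,G], logical=[G,B,A,l,c,D,F,E]
After op 11 (rotate(-1)): offset=6, physical=[B,A,l,c,D,F,E,G], logical=[E,G,B,A,l,c,D,F]
After op 12 (replace(1, 'l')): offset=6, physical=[B,A,l,c,D,F,E,l], logical=[E,l,B,A,l,c,D,F]

Answer: 6 E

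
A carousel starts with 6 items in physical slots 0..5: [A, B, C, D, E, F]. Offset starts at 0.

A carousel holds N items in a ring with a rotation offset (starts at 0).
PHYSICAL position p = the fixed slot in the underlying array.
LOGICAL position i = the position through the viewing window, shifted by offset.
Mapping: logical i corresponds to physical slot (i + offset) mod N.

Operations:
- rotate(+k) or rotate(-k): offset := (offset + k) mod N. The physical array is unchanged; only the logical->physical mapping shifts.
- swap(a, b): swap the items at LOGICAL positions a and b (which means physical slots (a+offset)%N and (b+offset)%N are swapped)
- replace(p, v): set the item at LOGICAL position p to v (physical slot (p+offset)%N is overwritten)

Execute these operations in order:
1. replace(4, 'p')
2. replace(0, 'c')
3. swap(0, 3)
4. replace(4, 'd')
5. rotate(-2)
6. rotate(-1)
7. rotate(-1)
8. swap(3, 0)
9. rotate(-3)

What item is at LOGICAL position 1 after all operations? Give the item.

Answer: D

Derivation:
After op 1 (replace(4, 'p')): offset=0, physical=[A,B,C,D,p,F], logical=[A,B,C,D,p,F]
After op 2 (replace(0, 'c')): offset=0, physical=[c,B,C,D,p,F], logical=[c,B,C,D,p,F]
After op 3 (swap(0, 3)): offset=0, physical=[D,B,C,c,p,F], logical=[D,B,C,c,p,F]
After op 4 (replace(4, 'd')): offset=0, physical=[D,B,C,c,d,F], logical=[D,B,C,c,d,F]
After op 5 (rotate(-2)): offset=4, physical=[D,B,C,c,d,F], logical=[d,F,D,B,C,c]
After op 6 (rotate(-1)): offset=3, physical=[D,B,C,c,d,F], logical=[c,d,F,D,B,C]
After op 7 (rotate(-1)): offset=2, physical=[D,B,C,c,d,F], logical=[C,c,d,F,D,B]
After op 8 (swap(3, 0)): offset=2, physical=[D,B,F,c,d,C], logical=[F,c,d,C,D,B]
After op 9 (rotate(-3)): offset=5, physical=[D,B,F,c,d,C], logical=[C,D,B,F,c,d]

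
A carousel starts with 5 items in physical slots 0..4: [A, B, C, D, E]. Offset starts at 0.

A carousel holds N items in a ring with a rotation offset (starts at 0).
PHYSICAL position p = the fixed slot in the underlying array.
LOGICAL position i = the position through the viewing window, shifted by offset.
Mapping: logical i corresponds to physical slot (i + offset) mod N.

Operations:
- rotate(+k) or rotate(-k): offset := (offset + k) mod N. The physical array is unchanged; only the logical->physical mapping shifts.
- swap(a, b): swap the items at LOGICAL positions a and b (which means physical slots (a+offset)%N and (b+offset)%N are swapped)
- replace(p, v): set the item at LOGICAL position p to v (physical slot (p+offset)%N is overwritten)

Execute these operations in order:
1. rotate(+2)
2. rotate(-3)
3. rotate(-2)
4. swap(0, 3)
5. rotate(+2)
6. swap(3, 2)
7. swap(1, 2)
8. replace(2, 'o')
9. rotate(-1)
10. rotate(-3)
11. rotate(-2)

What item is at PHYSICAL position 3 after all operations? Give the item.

Answer: D

Derivation:
After op 1 (rotate(+2)): offset=2, physical=[A,B,C,D,E], logical=[C,D,E,A,B]
After op 2 (rotate(-3)): offset=4, physical=[A,B,C,D,E], logical=[E,A,B,C,D]
After op 3 (rotate(-2)): offset=2, physical=[A,B,C,D,E], logical=[C,D,E,A,B]
After op 4 (swap(0, 3)): offset=2, physical=[C,B,A,D,E], logical=[A,D,E,C,B]
After op 5 (rotate(+2)): offset=4, physical=[C,B,A,D,E], logical=[E,C,B,A,D]
After op 6 (swap(3, 2)): offset=4, physical=[C,A,B,D,E], logical=[E,C,A,B,D]
After op 7 (swap(1, 2)): offset=4, physical=[A,C,B,D,E], logical=[E,A,C,B,D]
After op 8 (replace(2, 'o')): offset=4, physical=[A,o,B,D,E], logical=[E,A,o,B,D]
After op 9 (rotate(-1)): offset=3, physical=[A,o,B,D,E], logical=[D,E,A,o,B]
After op 10 (rotate(-3)): offset=0, physical=[A,o,B,D,E], logical=[A,o,B,D,E]
After op 11 (rotate(-2)): offset=3, physical=[A,o,B,D,E], logical=[D,E,A,o,B]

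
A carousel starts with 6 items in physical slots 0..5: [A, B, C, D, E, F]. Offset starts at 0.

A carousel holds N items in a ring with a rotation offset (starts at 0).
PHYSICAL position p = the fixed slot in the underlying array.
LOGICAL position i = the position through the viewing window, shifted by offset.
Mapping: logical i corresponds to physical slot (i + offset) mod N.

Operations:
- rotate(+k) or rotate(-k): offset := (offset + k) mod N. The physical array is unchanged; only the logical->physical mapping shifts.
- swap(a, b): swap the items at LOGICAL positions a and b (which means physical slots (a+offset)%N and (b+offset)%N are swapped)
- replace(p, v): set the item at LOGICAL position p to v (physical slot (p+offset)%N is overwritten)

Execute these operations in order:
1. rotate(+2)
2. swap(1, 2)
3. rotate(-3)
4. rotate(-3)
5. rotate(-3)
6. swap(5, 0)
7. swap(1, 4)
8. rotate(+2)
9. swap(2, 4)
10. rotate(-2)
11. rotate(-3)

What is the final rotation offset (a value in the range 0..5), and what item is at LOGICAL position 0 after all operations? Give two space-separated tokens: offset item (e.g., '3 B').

Answer: 2 C

Derivation:
After op 1 (rotate(+2)): offset=2, physical=[A,B,C,D,E,F], logical=[C,D,E,F,A,B]
After op 2 (swap(1, 2)): offset=2, physical=[A,B,C,E,D,F], logical=[C,E,D,F,A,B]
After op 3 (rotate(-3)): offset=5, physical=[A,B,C,E,D,F], logical=[F,A,B,C,E,D]
After op 4 (rotate(-3)): offset=2, physical=[A,B,C,E,D,F], logical=[C,E,D,F,A,B]
After op 5 (rotate(-3)): offset=5, physical=[A,B,C,E,D,F], logical=[F,A,B,C,E,D]
After op 6 (swap(5, 0)): offset=5, physical=[A,B,C,E,F,D], logical=[D,A,B,C,E,F]
After op 7 (swap(1, 4)): offset=5, physical=[E,B,C,A,F,D], logical=[D,E,B,C,A,F]
After op 8 (rotate(+2)): offset=1, physical=[E,B,C,A,F,D], logical=[B,C,A,F,D,E]
After op 9 (swap(2, 4)): offset=1, physical=[E,B,C,D,F,A], logical=[B,C,D,F,A,E]
After op 10 (rotate(-2)): offset=5, physical=[E,B,C,D,F,A], logical=[A,E,B,C,D,F]
After op 11 (rotate(-3)): offset=2, physical=[E,B,C,D,F,A], logical=[C,D,F,A,E,B]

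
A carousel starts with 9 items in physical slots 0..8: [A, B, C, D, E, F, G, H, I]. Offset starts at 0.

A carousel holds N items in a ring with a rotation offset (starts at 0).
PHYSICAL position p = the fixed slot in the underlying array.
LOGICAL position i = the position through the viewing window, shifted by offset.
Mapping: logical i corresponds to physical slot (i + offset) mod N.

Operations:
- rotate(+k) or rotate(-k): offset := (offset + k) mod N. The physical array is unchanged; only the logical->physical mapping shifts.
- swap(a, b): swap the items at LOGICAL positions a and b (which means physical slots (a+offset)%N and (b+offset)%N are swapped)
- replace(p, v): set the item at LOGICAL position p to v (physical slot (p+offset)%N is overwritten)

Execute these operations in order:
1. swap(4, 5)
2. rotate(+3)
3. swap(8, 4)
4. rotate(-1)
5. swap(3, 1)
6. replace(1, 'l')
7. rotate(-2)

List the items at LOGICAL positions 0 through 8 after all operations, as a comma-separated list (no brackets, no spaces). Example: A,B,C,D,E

After op 1 (swap(4, 5)): offset=0, physical=[A,B,C,D,F,E,G,H,I], logical=[A,B,C,D,F,E,G,H,I]
After op 2 (rotate(+3)): offset=3, physical=[A,B,C,D,F,E,G,H,I], logical=[D,F,E,G,H,I,A,B,C]
After op 3 (swap(8, 4)): offset=3, physical=[A,B,H,D,F,E,G,C,I], logical=[D,F,E,G,C,I,A,B,H]
After op 4 (rotate(-1)): offset=2, physical=[A,B,H,D,F,E,G,C,I], logical=[H,D,F,E,G,C,I,A,B]
After op 5 (swap(3, 1)): offset=2, physical=[A,B,H,E,F,D,G,C,I], logical=[H,E,F,D,G,C,I,A,B]
After op 6 (replace(1, 'l')): offset=2, physical=[A,B,H,l,F,D,G,C,I], logical=[H,l,F,D,G,C,I,A,B]
After op 7 (rotate(-2)): offset=0, physical=[A,B,H,l,F,D,G,C,I], logical=[A,B,H,l,F,D,G,C,I]

Answer: A,B,H,l,F,D,G,C,I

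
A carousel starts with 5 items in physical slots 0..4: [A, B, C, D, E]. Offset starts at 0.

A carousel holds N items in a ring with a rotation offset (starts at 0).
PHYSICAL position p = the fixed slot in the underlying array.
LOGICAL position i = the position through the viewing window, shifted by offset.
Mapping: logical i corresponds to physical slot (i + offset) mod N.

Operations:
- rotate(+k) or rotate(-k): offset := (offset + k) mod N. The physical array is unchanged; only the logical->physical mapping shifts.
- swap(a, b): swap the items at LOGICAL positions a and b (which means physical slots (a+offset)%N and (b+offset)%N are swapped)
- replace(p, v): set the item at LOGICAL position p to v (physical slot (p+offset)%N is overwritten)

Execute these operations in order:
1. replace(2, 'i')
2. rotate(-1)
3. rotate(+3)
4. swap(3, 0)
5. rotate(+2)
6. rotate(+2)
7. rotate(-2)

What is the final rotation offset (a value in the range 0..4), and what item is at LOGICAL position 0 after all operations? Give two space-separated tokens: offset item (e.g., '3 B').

Answer: 4 E

Derivation:
After op 1 (replace(2, 'i')): offset=0, physical=[A,B,i,D,E], logical=[A,B,i,D,E]
After op 2 (rotate(-1)): offset=4, physical=[A,B,i,D,E], logical=[E,A,B,i,D]
After op 3 (rotate(+3)): offset=2, physical=[A,B,i,D,E], logical=[i,D,E,A,B]
After op 4 (swap(3, 0)): offset=2, physical=[i,B,A,D,E], logical=[A,D,E,i,B]
After op 5 (rotate(+2)): offset=4, physical=[i,B,A,D,E], logical=[E,i,B,A,D]
After op 6 (rotate(+2)): offset=1, physical=[i,B,A,D,E], logical=[B,A,D,E,i]
After op 7 (rotate(-2)): offset=4, physical=[i,B,A,D,E], logical=[E,i,B,A,D]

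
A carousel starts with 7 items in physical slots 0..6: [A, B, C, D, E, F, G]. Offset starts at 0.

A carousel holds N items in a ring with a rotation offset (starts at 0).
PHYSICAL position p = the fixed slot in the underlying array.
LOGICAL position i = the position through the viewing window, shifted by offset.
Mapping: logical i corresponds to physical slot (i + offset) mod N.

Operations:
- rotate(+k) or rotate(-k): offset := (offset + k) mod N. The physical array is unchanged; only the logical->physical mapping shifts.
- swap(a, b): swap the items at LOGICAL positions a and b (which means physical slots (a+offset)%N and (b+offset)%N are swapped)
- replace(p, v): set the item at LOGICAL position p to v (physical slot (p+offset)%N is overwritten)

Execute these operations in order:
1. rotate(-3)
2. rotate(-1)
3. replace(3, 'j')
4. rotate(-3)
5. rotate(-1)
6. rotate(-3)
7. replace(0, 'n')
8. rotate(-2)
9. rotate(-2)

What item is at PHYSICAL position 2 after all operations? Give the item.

After op 1 (rotate(-3)): offset=4, physical=[A,B,C,D,E,F,G], logical=[E,F,G,A,B,C,D]
After op 2 (rotate(-1)): offset=3, physical=[A,B,C,D,E,F,G], logical=[D,E,F,G,A,B,C]
After op 3 (replace(3, 'j')): offset=3, physical=[A,B,C,D,E,F,j], logical=[D,E,F,j,A,B,C]
After op 4 (rotate(-3)): offset=0, physical=[A,B,C,D,E,F,j], logical=[A,B,C,D,E,F,j]
After op 5 (rotate(-1)): offset=6, physical=[A,B,C,D,E,F,j], logical=[j,A,B,C,D,E,F]
After op 6 (rotate(-3)): offset=3, physical=[A,B,C,D,E,F,j], logical=[D,E,F,j,A,B,C]
After op 7 (replace(0, 'n')): offset=3, physical=[A,B,C,n,E,F,j], logical=[n,E,F,j,A,B,C]
After op 8 (rotate(-2)): offset=1, physical=[A,B,C,n,E,F,j], logical=[B,C,n,E,F,j,A]
After op 9 (rotate(-2)): offset=6, physical=[A,B,C,n,E,F,j], logical=[j,A,B,C,n,E,F]

Answer: C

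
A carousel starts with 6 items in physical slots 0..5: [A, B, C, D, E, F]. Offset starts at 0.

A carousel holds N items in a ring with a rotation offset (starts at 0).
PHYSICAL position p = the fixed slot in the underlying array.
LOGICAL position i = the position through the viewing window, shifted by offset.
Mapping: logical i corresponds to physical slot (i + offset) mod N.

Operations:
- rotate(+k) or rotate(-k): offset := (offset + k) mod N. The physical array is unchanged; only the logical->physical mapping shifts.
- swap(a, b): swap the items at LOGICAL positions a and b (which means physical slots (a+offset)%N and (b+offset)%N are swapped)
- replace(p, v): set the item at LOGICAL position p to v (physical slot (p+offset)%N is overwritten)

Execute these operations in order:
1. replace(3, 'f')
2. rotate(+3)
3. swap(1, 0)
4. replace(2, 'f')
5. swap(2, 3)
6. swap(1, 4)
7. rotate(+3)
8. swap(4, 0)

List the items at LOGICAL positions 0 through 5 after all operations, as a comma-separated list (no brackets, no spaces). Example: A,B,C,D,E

Answer: B,f,C,E,f,A

Derivation:
After op 1 (replace(3, 'f')): offset=0, physical=[A,B,C,f,E,F], logical=[A,B,C,f,E,F]
After op 2 (rotate(+3)): offset=3, physical=[A,B,C,f,E,F], logical=[f,E,F,A,B,C]
After op 3 (swap(1, 0)): offset=3, physical=[A,B,C,E,f,F], logical=[E,f,F,A,B,C]
After op 4 (replace(2, 'f')): offset=3, physical=[A,B,C,E,f,f], logical=[E,f,f,A,B,C]
After op 5 (swap(2, 3)): offset=3, physical=[f,B,C,E,f,A], logical=[E,f,A,f,B,C]
After op 6 (swap(1, 4)): offset=3, physical=[f,f,C,E,B,A], logical=[E,B,A,f,f,C]
After op 7 (rotate(+3)): offset=0, physical=[f,f,C,E,B,A], logical=[f,f,C,E,B,A]
After op 8 (swap(4, 0)): offset=0, physical=[B,f,C,E,f,A], logical=[B,f,C,E,f,A]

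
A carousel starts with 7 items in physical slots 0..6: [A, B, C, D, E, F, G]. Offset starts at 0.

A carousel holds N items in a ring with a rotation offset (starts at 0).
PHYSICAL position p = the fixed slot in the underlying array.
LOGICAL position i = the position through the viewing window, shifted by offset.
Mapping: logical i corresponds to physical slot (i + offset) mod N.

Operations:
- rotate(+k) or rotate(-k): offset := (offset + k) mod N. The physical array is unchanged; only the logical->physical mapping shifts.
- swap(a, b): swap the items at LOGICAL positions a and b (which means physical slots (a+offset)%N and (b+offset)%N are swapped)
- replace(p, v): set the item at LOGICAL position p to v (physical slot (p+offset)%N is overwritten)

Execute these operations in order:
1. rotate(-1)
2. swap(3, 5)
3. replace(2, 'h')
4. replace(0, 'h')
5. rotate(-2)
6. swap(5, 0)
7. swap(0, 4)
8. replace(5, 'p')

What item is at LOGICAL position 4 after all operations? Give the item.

After op 1 (rotate(-1)): offset=6, physical=[A,B,C,D,E,F,G], logical=[G,A,B,C,D,E,F]
After op 2 (swap(3, 5)): offset=6, physical=[A,B,E,D,C,F,G], logical=[G,A,B,E,D,C,F]
After op 3 (replace(2, 'h')): offset=6, physical=[A,h,E,D,C,F,G], logical=[G,A,h,E,D,C,F]
After op 4 (replace(0, 'h')): offset=6, physical=[A,h,E,D,C,F,h], logical=[h,A,h,E,D,C,F]
After op 5 (rotate(-2)): offset=4, physical=[A,h,E,D,C,F,h], logical=[C,F,h,A,h,E,D]
After op 6 (swap(5, 0)): offset=4, physical=[A,h,C,D,E,F,h], logical=[E,F,h,A,h,C,D]
After op 7 (swap(0, 4)): offset=4, physical=[A,E,C,D,h,F,h], logical=[h,F,h,A,E,C,D]
After op 8 (replace(5, 'p')): offset=4, physical=[A,E,p,D,h,F,h], logical=[h,F,h,A,E,p,D]

Answer: E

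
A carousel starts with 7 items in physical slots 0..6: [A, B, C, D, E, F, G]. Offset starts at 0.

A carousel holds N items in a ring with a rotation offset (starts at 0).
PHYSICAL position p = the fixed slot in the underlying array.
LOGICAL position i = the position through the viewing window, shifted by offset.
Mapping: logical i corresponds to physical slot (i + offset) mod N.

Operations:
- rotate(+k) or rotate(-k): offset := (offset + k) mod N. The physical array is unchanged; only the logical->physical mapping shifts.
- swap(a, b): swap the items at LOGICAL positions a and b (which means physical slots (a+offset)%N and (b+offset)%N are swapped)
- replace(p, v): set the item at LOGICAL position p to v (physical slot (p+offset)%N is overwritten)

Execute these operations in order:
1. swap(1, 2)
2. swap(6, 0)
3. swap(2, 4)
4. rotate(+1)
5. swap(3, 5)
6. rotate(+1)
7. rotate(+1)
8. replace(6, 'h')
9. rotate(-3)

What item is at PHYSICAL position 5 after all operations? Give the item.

Answer: F

Derivation:
After op 1 (swap(1, 2)): offset=0, physical=[A,C,B,D,E,F,G], logical=[A,C,B,D,E,F,G]
After op 2 (swap(6, 0)): offset=0, physical=[G,C,B,D,E,F,A], logical=[G,C,B,D,E,F,A]
After op 3 (swap(2, 4)): offset=0, physical=[G,C,E,D,B,F,A], logical=[G,C,E,D,B,F,A]
After op 4 (rotate(+1)): offset=1, physical=[G,C,E,D,B,F,A], logical=[C,E,D,B,F,A,G]
After op 5 (swap(3, 5)): offset=1, physical=[G,C,E,D,A,F,B], logical=[C,E,D,A,F,B,G]
After op 6 (rotate(+1)): offset=2, physical=[G,C,E,D,A,F,B], logical=[E,D,A,F,B,G,C]
After op 7 (rotate(+1)): offset=3, physical=[G,C,E,D,A,F,B], logical=[D,A,F,B,G,C,E]
After op 8 (replace(6, 'h')): offset=3, physical=[G,C,h,D,A,F,B], logical=[D,A,F,B,G,C,h]
After op 9 (rotate(-3)): offset=0, physical=[G,C,h,D,A,F,B], logical=[G,C,h,D,A,F,B]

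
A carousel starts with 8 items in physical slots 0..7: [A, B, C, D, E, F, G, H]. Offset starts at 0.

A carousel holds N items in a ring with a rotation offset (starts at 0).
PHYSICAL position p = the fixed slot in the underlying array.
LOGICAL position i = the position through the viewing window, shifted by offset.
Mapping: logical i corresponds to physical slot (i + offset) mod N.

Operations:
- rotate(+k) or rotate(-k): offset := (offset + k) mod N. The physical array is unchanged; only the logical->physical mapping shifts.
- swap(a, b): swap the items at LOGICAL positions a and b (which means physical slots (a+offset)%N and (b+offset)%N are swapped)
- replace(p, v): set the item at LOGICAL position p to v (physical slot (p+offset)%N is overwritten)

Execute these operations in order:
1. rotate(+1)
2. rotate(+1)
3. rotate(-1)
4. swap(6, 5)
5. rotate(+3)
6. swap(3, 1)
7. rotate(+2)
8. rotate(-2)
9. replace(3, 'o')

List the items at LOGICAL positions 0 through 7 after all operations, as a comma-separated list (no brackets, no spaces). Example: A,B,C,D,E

Answer: E,G,H,o,A,B,C,D

Derivation:
After op 1 (rotate(+1)): offset=1, physical=[A,B,C,D,E,F,G,H], logical=[B,C,D,E,F,G,H,A]
After op 2 (rotate(+1)): offset=2, physical=[A,B,C,D,E,F,G,H], logical=[C,D,E,F,G,H,A,B]
After op 3 (rotate(-1)): offset=1, physical=[A,B,C,D,E,F,G,H], logical=[B,C,D,E,F,G,H,A]
After op 4 (swap(6, 5)): offset=1, physical=[A,B,C,D,E,F,H,G], logical=[B,C,D,E,F,H,G,A]
After op 5 (rotate(+3)): offset=4, physical=[A,B,C,D,E,F,H,G], logical=[E,F,H,G,A,B,C,D]
After op 6 (swap(3, 1)): offset=4, physical=[A,B,C,D,E,G,H,F], logical=[E,G,H,F,A,B,C,D]
After op 7 (rotate(+2)): offset=6, physical=[A,B,C,D,E,G,H,F], logical=[H,F,A,B,C,D,E,G]
After op 8 (rotate(-2)): offset=4, physical=[A,B,C,D,E,G,H,F], logical=[E,G,H,F,A,B,C,D]
After op 9 (replace(3, 'o')): offset=4, physical=[A,B,C,D,E,G,H,o], logical=[E,G,H,o,A,B,C,D]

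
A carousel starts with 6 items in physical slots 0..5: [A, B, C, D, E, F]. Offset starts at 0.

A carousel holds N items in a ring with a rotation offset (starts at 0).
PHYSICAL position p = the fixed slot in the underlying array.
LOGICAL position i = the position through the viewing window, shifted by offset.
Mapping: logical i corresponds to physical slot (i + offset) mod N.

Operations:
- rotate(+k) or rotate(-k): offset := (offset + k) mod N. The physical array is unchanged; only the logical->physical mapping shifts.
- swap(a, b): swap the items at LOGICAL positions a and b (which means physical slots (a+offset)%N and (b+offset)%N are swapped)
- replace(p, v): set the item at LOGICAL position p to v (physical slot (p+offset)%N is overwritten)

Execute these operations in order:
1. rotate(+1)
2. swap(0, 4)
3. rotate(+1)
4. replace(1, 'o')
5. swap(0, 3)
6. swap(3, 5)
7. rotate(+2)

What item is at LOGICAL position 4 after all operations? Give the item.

Answer: B

Derivation:
After op 1 (rotate(+1)): offset=1, physical=[A,B,C,D,E,F], logical=[B,C,D,E,F,A]
After op 2 (swap(0, 4)): offset=1, physical=[A,F,C,D,E,B], logical=[F,C,D,E,B,A]
After op 3 (rotate(+1)): offset=2, physical=[A,F,C,D,E,B], logical=[C,D,E,B,A,F]
After op 4 (replace(1, 'o')): offset=2, physical=[A,F,C,o,E,B], logical=[C,o,E,B,A,F]
After op 5 (swap(0, 3)): offset=2, physical=[A,F,B,o,E,C], logical=[B,o,E,C,A,F]
After op 6 (swap(3, 5)): offset=2, physical=[A,C,B,o,E,F], logical=[B,o,E,F,A,C]
After op 7 (rotate(+2)): offset=4, physical=[A,C,B,o,E,F], logical=[E,F,A,C,B,o]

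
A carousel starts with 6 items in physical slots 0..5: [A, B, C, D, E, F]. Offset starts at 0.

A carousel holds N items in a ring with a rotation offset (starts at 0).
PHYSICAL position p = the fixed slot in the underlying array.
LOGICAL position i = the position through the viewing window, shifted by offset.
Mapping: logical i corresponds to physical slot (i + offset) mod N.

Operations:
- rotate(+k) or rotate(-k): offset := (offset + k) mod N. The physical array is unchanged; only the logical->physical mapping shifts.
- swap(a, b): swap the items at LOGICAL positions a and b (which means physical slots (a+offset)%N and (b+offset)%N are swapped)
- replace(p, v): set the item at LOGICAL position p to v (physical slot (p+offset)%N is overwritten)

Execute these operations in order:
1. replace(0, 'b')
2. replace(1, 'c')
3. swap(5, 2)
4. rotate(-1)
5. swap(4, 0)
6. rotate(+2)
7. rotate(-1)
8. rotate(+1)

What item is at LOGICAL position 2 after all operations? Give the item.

After op 1 (replace(0, 'b')): offset=0, physical=[b,B,C,D,E,F], logical=[b,B,C,D,E,F]
After op 2 (replace(1, 'c')): offset=0, physical=[b,c,C,D,E,F], logical=[b,c,C,D,E,F]
After op 3 (swap(5, 2)): offset=0, physical=[b,c,F,D,E,C], logical=[b,c,F,D,E,C]
After op 4 (rotate(-1)): offset=5, physical=[b,c,F,D,E,C], logical=[C,b,c,F,D,E]
After op 5 (swap(4, 0)): offset=5, physical=[b,c,F,C,E,D], logical=[D,b,c,F,C,E]
After op 6 (rotate(+2)): offset=1, physical=[b,c,F,C,E,D], logical=[c,F,C,E,D,b]
After op 7 (rotate(-1)): offset=0, physical=[b,c,F,C,E,D], logical=[b,c,F,C,E,D]
After op 8 (rotate(+1)): offset=1, physical=[b,c,F,C,E,D], logical=[c,F,C,E,D,b]

Answer: C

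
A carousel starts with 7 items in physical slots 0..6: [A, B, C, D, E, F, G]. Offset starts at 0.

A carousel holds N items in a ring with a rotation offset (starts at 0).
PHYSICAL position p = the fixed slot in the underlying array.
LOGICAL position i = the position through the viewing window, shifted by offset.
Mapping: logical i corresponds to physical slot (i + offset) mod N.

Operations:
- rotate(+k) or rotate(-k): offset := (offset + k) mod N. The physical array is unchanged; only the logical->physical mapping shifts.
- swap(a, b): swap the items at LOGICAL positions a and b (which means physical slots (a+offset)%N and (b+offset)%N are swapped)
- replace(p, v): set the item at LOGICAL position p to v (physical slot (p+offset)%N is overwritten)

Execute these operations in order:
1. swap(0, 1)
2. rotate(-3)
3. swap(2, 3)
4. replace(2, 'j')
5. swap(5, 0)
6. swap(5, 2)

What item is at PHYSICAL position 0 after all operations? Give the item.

Answer: G

Derivation:
After op 1 (swap(0, 1)): offset=0, physical=[B,A,C,D,E,F,G], logical=[B,A,C,D,E,F,G]
After op 2 (rotate(-3)): offset=4, physical=[B,A,C,D,E,F,G], logical=[E,F,G,B,A,C,D]
After op 3 (swap(2, 3)): offset=4, physical=[G,A,C,D,E,F,B], logical=[E,F,B,G,A,C,D]
After op 4 (replace(2, 'j')): offset=4, physical=[G,A,C,D,E,F,j], logical=[E,F,j,G,A,C,D]
After op 5 (swap(5, 0)): offset=4, physical=[G,A,E,D,C,F,j], logical=[C,F,j,G,A,E,D]
After op 6 (swap(5, 2)): offset=4, physical=[G,A,j,D,C,F,E], logical=[C,F,E,G,A,j,D]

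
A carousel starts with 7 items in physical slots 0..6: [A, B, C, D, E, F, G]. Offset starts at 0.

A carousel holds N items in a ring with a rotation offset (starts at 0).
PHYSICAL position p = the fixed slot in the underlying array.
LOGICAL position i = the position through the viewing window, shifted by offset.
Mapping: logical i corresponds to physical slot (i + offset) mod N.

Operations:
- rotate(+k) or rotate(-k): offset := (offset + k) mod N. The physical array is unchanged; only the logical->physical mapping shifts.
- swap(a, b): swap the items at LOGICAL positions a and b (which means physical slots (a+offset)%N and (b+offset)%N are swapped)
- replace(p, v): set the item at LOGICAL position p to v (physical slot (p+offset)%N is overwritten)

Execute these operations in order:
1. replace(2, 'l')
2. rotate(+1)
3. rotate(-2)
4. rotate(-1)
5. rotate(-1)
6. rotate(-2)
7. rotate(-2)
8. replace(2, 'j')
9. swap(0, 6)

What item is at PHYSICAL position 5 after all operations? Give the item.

Answer: F

Derivation:
After op 1 (replace(2, 'l')): offset=0, physical=[A,B,l,D,E,F,G], logical=[A,B,l,D,E,F,G]
After op 2 (rotate(+1)): offset=1, physical=[A,B,l,D,E,F,G], logical=[B,l,D,E,F,G,A]
After op 3 (rotate(-2)): offset=6, physical=[A,B,l,D,E,F,G], logical=[G,A,B,l,D,E,F]
After op 4 (rotate(-1)): offset=5, physical=[A,B,l,D,E,F,G], logical=[F,G,A,B,l,D,E]
After op 5 (rotate(-1)): offset=4, physical=[A,B,l,D,E,F,G], logical=[E,F,G,A,B,l,D]
After op 6 (rotate(-2)): offset=2, physical=[A,B,l,D,E,F,G], logical=[l,D,E,F,G,A,B]
After op 7 (rotate(-2)): offset=0, physical=[A,B,l,D,E,F,G], logical=[A,B,l,D,E,F,G]
After op 8 (replace(2, 'j')): offset=0, physical=[A,B,j,D,E,F,G], logical=[A,B,j,D,E,F,G]
After op 9 (swap(0, 6)): offset=0, physical=[G,B,j,D,E,F,A], logical=[G,B,j,D,E,F,A]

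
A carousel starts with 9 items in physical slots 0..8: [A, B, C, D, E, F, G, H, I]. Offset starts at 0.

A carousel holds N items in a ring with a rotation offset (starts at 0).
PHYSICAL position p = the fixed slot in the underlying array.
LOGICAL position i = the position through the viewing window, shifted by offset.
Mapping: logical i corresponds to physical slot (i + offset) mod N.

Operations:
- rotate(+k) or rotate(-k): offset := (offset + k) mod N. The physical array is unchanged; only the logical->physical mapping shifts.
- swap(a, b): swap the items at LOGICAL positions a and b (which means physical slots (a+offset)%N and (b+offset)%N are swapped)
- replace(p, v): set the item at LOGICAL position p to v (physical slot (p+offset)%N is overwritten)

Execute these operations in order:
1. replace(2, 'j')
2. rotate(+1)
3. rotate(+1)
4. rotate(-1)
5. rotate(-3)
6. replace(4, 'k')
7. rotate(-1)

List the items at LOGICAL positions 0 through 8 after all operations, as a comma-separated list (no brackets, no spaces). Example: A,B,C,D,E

Answer: G,H,I,A,B,k,D,E,F

Derivation:
After op 1 (replace(2, 'j')): offset=0, physical=[A,B,j,D,E,F,G,H,I], logical=[A,B,j,D,E,F,G,H,I]
After op 2 (rotate(+1)): offset=1, physical=[A,B,j,D,E,F,G,H,I], logical=[B,j,D,E,F,G,H,I,A]
After op 3 (rotate(+1)): offset=2, physical=[A,B,j,D,E,F,G,H,I], logical=[j,D,E,F,G,H,I,A,B]
After op 4 (rotate(-1)): offset=1, physical=[A,B,j,D,E,F,G,H,I], logical=[B,j,D,E,F,G,H,I,A]
After op 5 (rotate(-3)): offset=7, physical=[A,B,j,D,E,F,G,H,I], logical=[H,I,A,B,j,D,E,F,G]
After op 6 (replace(4, 'k')): offset=7, physical=[A,B,k,D,E,F,G,H,I], logical=[H,I,A,B,k,D,E,F,G]
After op 7 (rotate(-1)): offset=6, physical=[A,B,k,D,E,F,G,H,I], logical=[G,H,I,A,B,k,D,E,F]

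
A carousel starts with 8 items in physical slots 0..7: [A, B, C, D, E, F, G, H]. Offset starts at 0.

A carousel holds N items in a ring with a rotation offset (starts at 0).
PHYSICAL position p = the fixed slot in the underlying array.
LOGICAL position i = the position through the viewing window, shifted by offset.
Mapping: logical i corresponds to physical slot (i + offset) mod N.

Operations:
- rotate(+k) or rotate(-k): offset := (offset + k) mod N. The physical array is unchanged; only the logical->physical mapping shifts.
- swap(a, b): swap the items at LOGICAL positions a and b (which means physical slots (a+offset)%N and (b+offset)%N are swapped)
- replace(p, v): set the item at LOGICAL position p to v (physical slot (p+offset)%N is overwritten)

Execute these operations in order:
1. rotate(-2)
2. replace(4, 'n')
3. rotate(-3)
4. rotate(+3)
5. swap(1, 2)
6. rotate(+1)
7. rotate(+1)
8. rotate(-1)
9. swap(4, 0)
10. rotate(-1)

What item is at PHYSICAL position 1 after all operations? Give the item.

Answer: B

Derivation:
After op 1 (rotate(-2)): offset=6, physical=[A,B,C,D,E,F,G,H], logical=[G,H,A,B,C,D,E,F]
After op 2 (replace(4, 'n')): offset=6, physical=[A,B,n,D,E,F,G,H], logical=[G,H,A,B,n,D,E,F]
After op 3 (rotate(-3)): offset=3, physical=[A,B,n,D,E,F,G,H], logical=[D,E,F,G,H,A,B,n]
After op 4 (rotate(+3)): offset=6, physical=[A,B,n,D,E,F,G,H], logical=[G,H,A,B,n,D,E,F]
After op 5 (swap(1, 2)): offset=6, physical=[H,B,n,D,E,F,G,A], logical=[G,A,H,B,n,D,E,F]
After op 6 (rotate(+1)): offset=7, physical=[H,B,n,D,E,F,G,A], logical=[A,H,B,n,D,E,F,G]
After op 7 (rotate(+1)): offset=0, physical=[H,B,n,D,E,F,G,A], logical=[H,B,n,D,E,F,G,A]
After op 8 (rotate(-1)): offset=7, physical=[H,B,n,D,E,F,G,A], logical=[A,H,B,n,D,E,F,G]
After op 9 (swap(4, 0)): offset=7, physical=[H,B,n,A,E,F,G,D], logical=[D,H,B,n,A,E,F,G]
After op 10 (rotate(-1)): offset=6, physical=[H,B,n,A,E,F,G,D], logical=[G,D,H,B,n,A,E,F]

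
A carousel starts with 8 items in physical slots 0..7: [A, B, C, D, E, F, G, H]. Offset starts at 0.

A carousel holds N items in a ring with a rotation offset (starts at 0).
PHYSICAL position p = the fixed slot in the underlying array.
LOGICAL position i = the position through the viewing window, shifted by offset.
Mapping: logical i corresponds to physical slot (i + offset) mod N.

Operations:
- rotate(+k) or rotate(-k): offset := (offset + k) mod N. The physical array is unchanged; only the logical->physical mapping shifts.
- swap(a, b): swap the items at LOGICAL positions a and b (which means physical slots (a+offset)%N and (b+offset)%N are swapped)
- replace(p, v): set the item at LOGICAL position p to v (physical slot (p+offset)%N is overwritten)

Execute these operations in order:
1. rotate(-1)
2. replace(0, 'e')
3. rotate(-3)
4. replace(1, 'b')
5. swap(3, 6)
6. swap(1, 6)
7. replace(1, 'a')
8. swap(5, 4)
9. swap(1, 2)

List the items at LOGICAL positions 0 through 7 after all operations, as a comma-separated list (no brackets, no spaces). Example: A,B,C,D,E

Answer: E,G,a,C,B,A,b,D

Derivation:
After op 1 (rotate(-1)): offset=7, physical=[A,B,C,D,E,F,G,H], logical=[H,A,B,C,D,E,F,G]
After op 2 (replace(0, 'e')): offset=7, physical=[A,B,C,D,E,F,G,e], logical=[e,A,B,C,D,E,F,G]
After op 3 (rotate(-3)): offset=4, physical=[A,B,C,D,E,F,G,e], logical=[E,F,G,e,A,B,C,D]
After op 4 (replace(1, 'b')): offset=4, physical=[A,B,C,D,E,b,G,e], logical=[E,b,G,e,A,B,C,D]
After op 5 (swap(3, 6)): offset=4, physical=[A,B,e,D,E,b,G,C], logical=[E,b,G,C,A,B,e,D]
After op 6 (swap(1, 6)): offset=4, physical=[A,B,b,D,E,e,G,C], logical=[E,e,G,C,A,B,b,D]
After op 7 (replace(1, 'a')): offset=4, physical=[A,B,b,D,E,a,G,C], logical=[E,a,G,C,A,B,b,D]
After op 8 (swap(5, 4)): offset=4, physical=[B,A,b,D,E,a,G,C], logical=[E,a,G,C,B,A,b,D]
After op 9 (swap(1, 2)): offset=4, physical=[B,A,b,D,E,G,a,C], logical=[E,G,a,C,B,A,b,D]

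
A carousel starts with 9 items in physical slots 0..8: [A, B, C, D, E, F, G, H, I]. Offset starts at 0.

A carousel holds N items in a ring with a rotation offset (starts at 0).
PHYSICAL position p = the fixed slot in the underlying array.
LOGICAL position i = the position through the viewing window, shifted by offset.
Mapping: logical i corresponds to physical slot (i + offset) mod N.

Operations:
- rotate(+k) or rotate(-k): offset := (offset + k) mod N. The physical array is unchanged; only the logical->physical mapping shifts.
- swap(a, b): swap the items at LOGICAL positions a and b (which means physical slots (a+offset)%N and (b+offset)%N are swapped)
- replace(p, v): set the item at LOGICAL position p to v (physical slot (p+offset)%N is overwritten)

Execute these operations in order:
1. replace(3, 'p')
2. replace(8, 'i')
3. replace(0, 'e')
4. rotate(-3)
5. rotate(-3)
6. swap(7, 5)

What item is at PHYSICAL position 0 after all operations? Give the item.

After op 1 (replace(3, 'p')): offset=0, physical=[A,B,C,p,E,F,G,H,I], logical=[A,B,C,p,E,F,G,H,I]
After op 2 (replace(8, 'i')): offset=0, physical=[A,B,C,p,E,F,G,H,i], logical=[A,B,C,p,E,F,G,H,i]
After op 3 (replace(0, 'e')): offset=0, physical=[e,B,C,p,E,F,G,H,i], logical=[e,B,C,p,E,F,G,H,i]
After op 4 (rotate(-3)): offset=6, physical=[e,B,C,p,E,F,G,H,i], logical=[G,H,i,e,B,C,p,E,F]
After op 5 (rotate(-3)): offset=3, physical=[e,B,C,p,E,F,G,H,i], logical=[p,E,F,G,H,i,e,B,C]
After op 6 (swap(7, 5)): offset=3, physical=[e,i,C,p,E,F,G,H,B], logical=[p,E,F,G,H,B,e,i,C]

Answer: e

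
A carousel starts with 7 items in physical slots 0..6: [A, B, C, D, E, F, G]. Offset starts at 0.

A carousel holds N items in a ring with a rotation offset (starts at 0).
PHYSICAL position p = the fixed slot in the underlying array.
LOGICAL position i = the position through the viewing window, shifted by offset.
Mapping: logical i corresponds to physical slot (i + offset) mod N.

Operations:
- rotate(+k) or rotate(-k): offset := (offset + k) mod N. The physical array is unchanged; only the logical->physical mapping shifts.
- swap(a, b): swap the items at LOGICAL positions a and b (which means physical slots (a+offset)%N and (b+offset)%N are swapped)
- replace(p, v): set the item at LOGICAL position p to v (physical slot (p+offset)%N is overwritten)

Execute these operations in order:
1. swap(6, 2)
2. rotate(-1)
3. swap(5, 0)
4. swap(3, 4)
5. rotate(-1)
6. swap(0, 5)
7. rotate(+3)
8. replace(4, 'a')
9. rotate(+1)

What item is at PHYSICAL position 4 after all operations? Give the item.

Answer: C

Derivation:
After op 1 (swap(6, 2)): offset=0, physical=[A,B,G,D,E,F,C], logical=[A,B,G,D,E,F,C]
After op 2 (rotate(-1)): offset=6, physical=[A,B,G,D,E,F,C], logical=[C,A,B,G,D,E,F]
After op 3 (swap(5, 0)): offset=6, physical=[A,B,G,D,C,F,E], logical=[E,A,B,G,D,C,F]
After op 4 (swap(3, 4)): offset=6, physical=[A,B,D,G,C,F,E], logical=[E,A,B,D,G,C,F]
After op 5 (rotate(-1)): offset=5, physical=[A,B,D,G,C,F,E], logical=[F,E,A,B,D,G,C]
After op 6 (swap(0, 5)): offset=5, physical=[A,B,D,F,C,G,E], logical=[G,E,A,B,D,F,C]
After op 7 (rotate(+3)): offset=1, physical=[A,B,D,F,C,G,E], logical=[B,D,F,C,G,E,A]
After op 8 (replace(4, 'a')): offset=1, physical=[A,B,D,F,C,a,E], logical=[B,D,F,C,a,E,A]
After op 9 (rotate(+1)): offset=2, physical=[A,B,D,F,C,a,E], logical=[D,F,C,a,E,A,B]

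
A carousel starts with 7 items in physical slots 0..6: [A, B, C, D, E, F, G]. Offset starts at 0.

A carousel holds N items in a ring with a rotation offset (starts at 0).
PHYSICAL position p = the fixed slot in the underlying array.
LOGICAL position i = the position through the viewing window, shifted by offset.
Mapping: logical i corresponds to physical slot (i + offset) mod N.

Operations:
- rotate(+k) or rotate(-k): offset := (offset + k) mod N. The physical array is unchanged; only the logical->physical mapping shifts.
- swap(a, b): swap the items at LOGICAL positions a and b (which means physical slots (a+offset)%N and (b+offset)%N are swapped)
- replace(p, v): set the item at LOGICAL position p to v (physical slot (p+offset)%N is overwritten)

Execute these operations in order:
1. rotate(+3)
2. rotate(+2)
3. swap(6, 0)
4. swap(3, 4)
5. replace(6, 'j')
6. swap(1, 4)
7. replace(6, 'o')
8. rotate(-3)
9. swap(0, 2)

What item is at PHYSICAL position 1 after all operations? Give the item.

After op 1 (rotate(+3)): offset=3, physical=[A,B,C,D,E,F,G], logical=[D,E,F,G,A,B,C]
After op 2 (rotate(+2)): offset=5, physical=[A,B,C,D,E,F,G], logical=[F,G,A,B,C,D,E]
After op 3 (swap(6, 0)): offset=5, physical=[A,B,C,D,F,E,G], logical=[E,G,A,B,C,D,F]
After op 4 (swap(3, 4)): offset=5, physical=[A,C,B,D,F,E,G], logical=[E,G,A,C,B,D,F]
After op 5 (replace(6, 'j')): offset=5, physical=[A,C,B,D,j,E,G], logical=[E,G,A,C,B,D,j]
After op 6 (swap(1, 4)): offset=5, physical=[A,C,G,D,j,E,B], logical=[E,B,A,C,G,D,j]
After op 7 (replace(6, 'o')): offset=5, physical=[A,C,G,D,o,E,B], logical=[E,B,A,C,G,D,o]
After op 8 (rotate(-3)): offset=2, physical=[A,C,G,D,o,E,B], logical=[G,D,o,E,B,A,C]
After op 9 (swap(0, 2)): offset=2, physical=[A,C,o,D,G,E,B], logical=[o,D,G,E,B,A,C]

Answer: C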